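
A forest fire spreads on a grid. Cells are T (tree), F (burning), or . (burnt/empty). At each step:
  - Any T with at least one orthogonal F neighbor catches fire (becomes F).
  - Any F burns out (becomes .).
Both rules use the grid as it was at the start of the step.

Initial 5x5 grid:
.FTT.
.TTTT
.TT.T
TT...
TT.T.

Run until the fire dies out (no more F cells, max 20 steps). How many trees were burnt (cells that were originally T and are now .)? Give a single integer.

Answer: 13

Derivation:
Step 1: +2 fires, +1 burnt (F count now 2)
Step 2: +3 fires, +2 burnt (F count now 3)
Step 3: +3 fires, +3 burnt (F count now 3)
Step 4: +3 fires, +3 burnt (F count now 3)
Step 5: +2 fires, +3 burnt (F count now 2)
Step 6: +0 fires, +2 burnt (F count now 0)
Fire out after step 6
Initially T: 14, now '.': 24
Total burnt (originally-T cells now '.'): 13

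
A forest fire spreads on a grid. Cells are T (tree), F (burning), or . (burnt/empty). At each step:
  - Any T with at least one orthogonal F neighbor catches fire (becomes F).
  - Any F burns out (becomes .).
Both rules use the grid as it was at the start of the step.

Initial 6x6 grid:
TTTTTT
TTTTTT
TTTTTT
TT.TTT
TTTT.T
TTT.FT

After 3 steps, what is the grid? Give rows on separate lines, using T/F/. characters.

Step 1: 1 trees catch fire, 1 burn out
  TTTTTT
  TTTTTT
  TTTTTT
  TT.TTT
  TTTT.T
  TTT..F
Step 2: 1 trees catch fire, 1 burn out
  TTTTTT
  TTTTTT
  TTTTTT
  TT.TTT
  TTTT.F
  TTT...
Step 3: 1 trees catch fire, 1 burn out
  TTTTTT
  TTTTTT
  TTTTTT
  TT.TTF
  TTTT..
  TTT...

TTTTTT
TTTTTT
TTTTTT
TT.TTF
TTTT..
TTT...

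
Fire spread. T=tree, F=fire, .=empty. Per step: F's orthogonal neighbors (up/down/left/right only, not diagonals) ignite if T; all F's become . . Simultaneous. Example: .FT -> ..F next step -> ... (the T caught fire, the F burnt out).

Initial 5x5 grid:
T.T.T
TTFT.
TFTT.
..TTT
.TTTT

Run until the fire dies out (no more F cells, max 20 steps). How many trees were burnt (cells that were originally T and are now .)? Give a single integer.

Answer: 15

Derivation:
Step 1: +5 fires, +2 burnt (F count now 5)
Step 2: +3 fires, +5 burnt (F count now 3)
Step 3: +3 fires, +3 burnt (F count now 3)
Step 4: +3 fires, +3 burnt (F count now 3)
Step 5: +1 fires, +3 burnt (F count now 1)
Step 6: +0 fires, +1 burnt (F count now 0)
Fire out after step 6
Initially T: 16, now '.': 24
Total burnt (originally-T cells now '.'): 15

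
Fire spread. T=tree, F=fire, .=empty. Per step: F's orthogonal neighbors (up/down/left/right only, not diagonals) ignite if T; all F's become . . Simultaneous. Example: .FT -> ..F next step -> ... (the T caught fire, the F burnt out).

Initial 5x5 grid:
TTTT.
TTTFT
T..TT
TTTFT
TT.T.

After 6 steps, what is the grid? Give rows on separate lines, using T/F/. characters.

Step 1: 7 trees catch fire, 2 burn out
  TTTF.
  TTF.F
  T..FT
  TTF.F
  TT.F.
Step 2: 4 trees catch fire, 7 burn out
  TTF..
  TF...
  T...F
  TF...
  TT...
Step 3: 4 trees catch fire, 4 burn out
  TF...
  F....
  T....
  F....
  TF...
Step 4: 3 trees catch fire, 4 burn out
  F....
  .....
  F....
  .....
  F....
Step 5: 0 trees catch fire, 3 burn out
  .....
  .....
  .....
  .....
  .....
Step 6: 0 trees catch fire, 0 burn out
  .....
  .....
  .....
  .....
  .....

.....
.....
.....
.....
.....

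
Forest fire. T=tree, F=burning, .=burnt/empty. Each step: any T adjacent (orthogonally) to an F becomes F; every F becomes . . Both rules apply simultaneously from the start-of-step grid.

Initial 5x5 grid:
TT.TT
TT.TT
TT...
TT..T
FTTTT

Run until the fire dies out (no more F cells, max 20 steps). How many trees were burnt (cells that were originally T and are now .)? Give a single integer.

Answer: 13

Derivation:
Step 1: +2 fires, +1 burnt (F count now 2)
Step 2: +3 fires, +2 burnt (F count now 3)
Step 3: +3 fires, +3 burnt (F count now 3)
Step 4: +3 fires, +3 burnt (F count now 3)
Step 5: +2 fires, +3 burnt (F count now 2)
Step 6: +0 fires, +2 burnt (F count now 0)
Fire out after step 6
Initially T: 17, now '.': 21
Total burnt (originally-T cells now '.'): 13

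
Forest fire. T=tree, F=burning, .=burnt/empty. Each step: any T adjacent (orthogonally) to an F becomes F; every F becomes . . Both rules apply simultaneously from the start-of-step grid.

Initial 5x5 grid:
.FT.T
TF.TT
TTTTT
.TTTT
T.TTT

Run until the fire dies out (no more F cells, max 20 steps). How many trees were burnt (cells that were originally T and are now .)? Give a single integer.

Step 1: +3 fires, +2 burnt (F count now 3)
Step 2: +3 fires, +3 burnt (F count now 3)
Step 3: +2 fires, +3 burnt (F count now 2)
Step 4: +4 fires, +2 burnt (F count now 4)
Step 5: +3 fires, +4 burnt (F count now 3)
Step 6: +2 fires, +3 burnt (F count now 2)
Step 7: +0 fires, +2 burnt (F count now 0)
Fire out after step 7
Initially T: 18, now '.': 24
Total burnt (originally-T cells now '.'): 17

Answer: 17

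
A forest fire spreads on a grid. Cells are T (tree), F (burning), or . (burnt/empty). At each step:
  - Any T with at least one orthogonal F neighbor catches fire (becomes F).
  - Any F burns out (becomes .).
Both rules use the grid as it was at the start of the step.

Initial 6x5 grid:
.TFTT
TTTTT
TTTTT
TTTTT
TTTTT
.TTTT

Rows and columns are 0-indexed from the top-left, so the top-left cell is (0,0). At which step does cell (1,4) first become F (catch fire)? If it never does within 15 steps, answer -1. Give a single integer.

Step 1: cell (1,4)='T' (+3 fires, +1 burnt)
Step 2: cell (1,4)='T' (+4 fires, +3 burnt)
Step 3: cell (1,4)='F' (+5 fires, +4 burnt)
  -> target ignites at step 3
Step 4: cell (1,4)='.' (+5 fires, +5 burnt)
Step 5: cell (1,4)='.' (+5 fires, +5 burnt)
Step 6: cell (1,4)='.' (+4 fires, +5 burnt)
Step 7: cell (1,4)='.' (+1 fires, +4 burnt)
Step 8: cell (1,4)='.' (+0 fires, +1 burnt)
  fire out at step 8

3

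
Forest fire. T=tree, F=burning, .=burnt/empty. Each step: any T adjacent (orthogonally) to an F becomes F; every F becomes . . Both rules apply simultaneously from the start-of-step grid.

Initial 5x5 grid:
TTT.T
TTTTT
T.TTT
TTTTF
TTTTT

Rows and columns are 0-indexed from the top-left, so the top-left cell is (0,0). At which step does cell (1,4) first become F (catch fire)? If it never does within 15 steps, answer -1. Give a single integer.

Step 1: cell (1,4)='T' (+3 fires, +1 burnt)
Step 2: cell (1,4)='F' (+4 fires, +3 burnt)
  -> target ignites at step 2
Step 3: cell (1,4)='.' (+5 fires, +4 burnt)
Step 4: cell (1,4)='.' (+3 fires, +5 burnt)
Step 5: cell (1,4)='.' (+4 fires, +3 burnt)
Step 6: cell (1,4)='.' (+2 fires, +4 burnt)
Step 7: cell (1,4)='.' (+1 fires, +2 burnt)
Step 8: cell (1,4)='.' (+0 fires, +1 burnt)
  fire out at step 8

2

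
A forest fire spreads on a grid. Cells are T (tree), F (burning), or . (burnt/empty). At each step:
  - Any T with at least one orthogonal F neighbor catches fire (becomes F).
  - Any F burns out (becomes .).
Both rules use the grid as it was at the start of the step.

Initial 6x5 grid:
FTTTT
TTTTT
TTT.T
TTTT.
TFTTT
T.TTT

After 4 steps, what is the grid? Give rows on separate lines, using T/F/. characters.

Step 1: 5 trees catch fire, 2 burn out
  .FTTT
  FTTTT
  TTT.T
  TFTT.
  F.FTT
  T.TTT
Step 2: 9 trees catch fire, 5 burn out
  ..FTT
  .FTTT
  FFT.T
  F.FT.
  ...FT
  F.FTT
Step 3: 6 trees catch fire, 9 burn out
  ...FT
  ..FTT
  ..F.T
  ...F.
  ....F
  ...FT
Step 4: 3 trees catch fire, 6 burn out
  ....F
  ...FT
  ....T
  .....
  .....
  ....F

....F
...FT
....T
.....
.....
....F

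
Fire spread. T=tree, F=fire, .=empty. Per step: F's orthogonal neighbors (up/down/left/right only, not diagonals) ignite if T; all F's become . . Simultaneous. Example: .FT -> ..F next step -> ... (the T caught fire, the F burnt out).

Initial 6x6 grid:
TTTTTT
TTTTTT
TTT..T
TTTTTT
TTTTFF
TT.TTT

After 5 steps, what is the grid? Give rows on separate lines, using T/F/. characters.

Step 1: 5 trees catch fire, 2 burn out
  TTTTTT
  TTTTTT
  TTT..T
  TTTTFF
  TTTF..
  TT.TFF
Step 2: 4 trees catch fire, 5 burn out
  TTTTTT
  TTTTTT
  TTT..F
  TTTF..
  TTF...
  TT.F..
Step 3: 3 trees catch fire, 4 burn out
  TTTTTT
  TTTTTF
  TTT...
  TTF...
  TF....
  TT....
Step 4: 6 trees catch fire, 3 burn out
  TTTTTF
  TTTTF.
  TTF...
  TF....
  F.....
  TF....
Step 5: 6 trees catch fire, 6 burn out
  TTTTF.
  TTFF..
  TF....
  F.....
  ......
  F.....

TTTTF.
TTFF..
TF....
F.....
......
F.....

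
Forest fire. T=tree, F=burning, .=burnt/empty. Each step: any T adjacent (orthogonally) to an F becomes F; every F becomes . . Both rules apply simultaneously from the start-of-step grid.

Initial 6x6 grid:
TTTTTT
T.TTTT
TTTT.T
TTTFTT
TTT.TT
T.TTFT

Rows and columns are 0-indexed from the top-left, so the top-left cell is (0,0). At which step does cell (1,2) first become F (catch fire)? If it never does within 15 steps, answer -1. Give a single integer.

Step 1: cell (1,2)='T' (+6 fires, +2 burnt)
Step 2: cell (1,2)='T' (+7 fires, +6 burnt)
Step 3: cell (1,2)='F' (+7 fires, +7 burnt)
  -> target ignites at step 3
Step 4: cell (1,2)='.' (+5 fires, +7 burnt)
Step 5: cell (1,2)='.' (+4 fires, +5 burnt)
Step 6: cell (1,2)='.' (+1 fires, +4 burnt)
Step 7: cell (1,2)='.' (+0 fires, +1 burnt)
  fire out at step 7

3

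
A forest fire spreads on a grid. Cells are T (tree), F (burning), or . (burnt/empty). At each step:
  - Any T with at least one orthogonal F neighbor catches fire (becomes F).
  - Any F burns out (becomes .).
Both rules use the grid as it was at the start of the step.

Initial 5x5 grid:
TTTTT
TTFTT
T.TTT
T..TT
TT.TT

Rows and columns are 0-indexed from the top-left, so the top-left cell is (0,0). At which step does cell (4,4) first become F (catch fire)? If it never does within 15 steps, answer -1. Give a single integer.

Step 1: cell (4,4)='T' (+4 fires, +1 burnt)
Step 2: cell (4,4)='T' (+5 fires, +4 burnt)
Step 3: cell (4,4)='T' (+5 fires, +5 burnt)
Step 4: cell (4,4)='T' (+3 fires, +5 burnt)
Step 5: cell (4,4)='F' (+2 fires, +3 burnt)
  -> target ignites at step 5
Step 6: cell (4,4)='.' (+1 fires, +2 burnt)
Step 7: cell (4,4)='.' (+0 fires, +1 burnt)
  fire out at step 7

5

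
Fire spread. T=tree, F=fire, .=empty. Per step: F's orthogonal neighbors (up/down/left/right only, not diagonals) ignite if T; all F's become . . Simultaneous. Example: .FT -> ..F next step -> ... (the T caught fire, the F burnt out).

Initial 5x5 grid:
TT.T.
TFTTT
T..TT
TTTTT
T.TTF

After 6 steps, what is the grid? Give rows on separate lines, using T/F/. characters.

Step 1: 5 trees catch fire, 2 burn out
  TF.T.
  F.FTT
  T..TT
  TTTTF
  T.TF.
Step 2: 6 trees catch fire, 5 burn out
  F..T.
  ...FT
  F..TF
  TTTF.
  T.F..
Step 3: 5 trees catch fire, 6 burn out
  ...F.
  ....F
  ...F.
  FTF..
  T....
Step 4: 2 trees catch fire, 5 burn out
  .....
  .....
  .....
  .F...
  F....
Step 5: 0 trees catch fire, 2 burn out
  .....
  .....
  .....
  .....
  .....
Step 6: 0 trees catch fire, 0 burn out
  .....
  .....
  .....
  .....
  .....

.....
.....
.....
.....
.....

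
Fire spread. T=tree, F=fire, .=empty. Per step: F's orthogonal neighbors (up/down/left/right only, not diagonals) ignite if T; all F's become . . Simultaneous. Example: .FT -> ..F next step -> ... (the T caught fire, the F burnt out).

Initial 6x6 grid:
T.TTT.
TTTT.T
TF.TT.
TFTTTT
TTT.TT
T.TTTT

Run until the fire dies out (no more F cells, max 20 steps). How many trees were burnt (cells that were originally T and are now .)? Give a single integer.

Answer: 26

Derivation:
Step 1: +5 fires, +2 burnt (F count now 5)
Step 2: +5 fires, +5 burnt (F count now 5)
Step 3: +7 fires, +5 burnt (F count now 7)
Step 4: +5 fires, +7 burnt (F count now 5)
Step 5: +3 fires, +5 burnt (F count now 3)
Step 6: +1 fires, +3 burnt (F count now 1)
Step 7: +0 fires, +1 burnt (F count now 0)
Fire out after step 7
Initially T: 27, now '.': 35
Total burnt (originally-T cells now '.'): 26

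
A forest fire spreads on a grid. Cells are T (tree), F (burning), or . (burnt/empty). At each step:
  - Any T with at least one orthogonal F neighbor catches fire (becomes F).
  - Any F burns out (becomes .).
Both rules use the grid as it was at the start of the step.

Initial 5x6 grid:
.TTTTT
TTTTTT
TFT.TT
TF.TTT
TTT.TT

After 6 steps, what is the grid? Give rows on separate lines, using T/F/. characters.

Step 1: 5 trees catch fire, 2 burn out
  .TTTTT
  TFTTTT
  F.F.TT
  F..TTT
  TFT.TT
Step 2: 5 trees catch fire, 5 burn out
  .FTTTT
  F.FTTT
  ....TT
  ...TTT
  F.F.TT
Step 3: 2 trees catch fire, 5 burn out
  ..FTTT
  ...FTT
  ....TT
  ...TTT
  ....TT
Step 4: 2 trees catch fire, 2 burn out
  ...FTT
  ....FT
  ....TT
  ...TTT
  ....TT
Step 5: 3 trees catch fire, 2 burn out
  ....FT
  .....F
  ....FT
  ...TTT
  ....TT
Step 6: 3 trees catch fire, 3 burn out
  .....F
  ......
  .....F
  ...TFT
  ....TT

.....F
......
.....F
...TFT
....TT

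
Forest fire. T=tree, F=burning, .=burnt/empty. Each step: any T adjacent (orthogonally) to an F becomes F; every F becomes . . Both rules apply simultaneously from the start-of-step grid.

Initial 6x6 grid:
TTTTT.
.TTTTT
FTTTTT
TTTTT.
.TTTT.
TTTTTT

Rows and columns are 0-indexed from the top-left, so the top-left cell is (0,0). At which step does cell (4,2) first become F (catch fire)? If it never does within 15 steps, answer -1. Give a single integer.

Step 1: cell (4,2)='T' (+2 fires, +1 burnt)
Step 2: cell (4,2)='T' (+3 fires, +2 burnt)
Step 3: cell (4,2)='T' (+5 fires, +3 burnt)
Step 4: cell (4,2)='F' (+7 fires, +5 burnt)
  -> target ignites at step 4
Step 5: cell (4,2)='.' (+7 fires, +7 burnt)
Step 6: cell (4,2)='.' (+4 fires, +7 burnt)
Step 7: cell (4,2)='.' (+1 fires, +4 burnt)
Step 8: cell (4,2)='.' (+1 fires, +1 burnt)
Step 9: cell (4,2)='.' (+0 fires, +1 burnt)
  fire out at step 9

4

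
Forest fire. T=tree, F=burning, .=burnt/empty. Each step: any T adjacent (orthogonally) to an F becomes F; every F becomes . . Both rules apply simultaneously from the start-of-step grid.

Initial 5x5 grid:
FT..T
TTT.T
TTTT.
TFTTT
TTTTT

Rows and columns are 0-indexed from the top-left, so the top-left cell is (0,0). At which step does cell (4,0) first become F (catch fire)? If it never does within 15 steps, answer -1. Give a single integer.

Step 1: cell (4,0)='T' (+6 fires, +2 burnt)
Step 2: cell (4,0)='F' (+6 fires, +6 burnt)
  -> target ignites at step 2
Step 3: cell (4,0)='.' (+4 fires, +6 burnt)
Step 4: cell (4,0)='.' (+1 fires, +4 burnt)
Step 5: cell (4,0)='.' (+0 fires, +1 burnt)
  fire out at step 5

2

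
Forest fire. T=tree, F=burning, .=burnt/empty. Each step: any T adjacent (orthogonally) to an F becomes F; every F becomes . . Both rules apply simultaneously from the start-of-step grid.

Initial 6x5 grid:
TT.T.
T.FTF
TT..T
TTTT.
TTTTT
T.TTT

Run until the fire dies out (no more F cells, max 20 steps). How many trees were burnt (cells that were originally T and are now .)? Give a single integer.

Step 1: +2 fires, +2 burnt (F count now 2)
Step 2: +1 fires, +2 burnt (F count now 1)
Step 3: +0 fires, +1 burnt (F count now 0)
Fire out after step 3
Initially T: 21, now '.': 12
Total burnt (originally-T cells now '.'): 3

Answer: 3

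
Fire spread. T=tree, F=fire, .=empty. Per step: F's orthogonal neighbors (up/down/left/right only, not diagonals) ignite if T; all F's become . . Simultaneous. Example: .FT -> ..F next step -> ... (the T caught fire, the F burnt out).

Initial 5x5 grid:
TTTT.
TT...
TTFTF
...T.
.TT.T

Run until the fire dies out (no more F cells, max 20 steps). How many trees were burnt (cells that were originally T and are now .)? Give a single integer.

Answer: 10

Derivation:
Step 1: +2 fires, +2 burnt (F count now 2)
Step 2: +3 fires, +2 burnt (F count now 3)
Step 3: +2 fires, +3 burnt (F count now 2)
Step 4: +2 fires, +2 burnt (F count now 2)
Step 5: +1 fires, +2 burnt (F count now 1)
Step 6: +0 fires, +1 burnt (F count now 0)
Fire out after step 6
Initially T: 13, now '.': 22
Total burnt (originally-T cells now '.'): 10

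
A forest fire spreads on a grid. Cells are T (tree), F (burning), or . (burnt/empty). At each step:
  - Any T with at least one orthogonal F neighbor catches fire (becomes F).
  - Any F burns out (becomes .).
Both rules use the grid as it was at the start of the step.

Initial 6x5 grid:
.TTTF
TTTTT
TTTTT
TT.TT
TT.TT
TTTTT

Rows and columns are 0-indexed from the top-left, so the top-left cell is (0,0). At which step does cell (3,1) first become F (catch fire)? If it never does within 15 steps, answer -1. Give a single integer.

Step 1: cell (3,1)='T' (+2 fires, +1 burnt)
Step 2: cell (3,1)='T' (+3 fires, +2 burnt)
Step 3: cell (3,1)='T' (+4 fires, +3 burnt)
Step 4: cell (3,1)='T' (+4 fires, +4 burnt)
Step 5: cell (3,1)='T' (+4 fires, +4 burnt)
Step 6: cell (3,1)='F' (+3 fires, +4 burnt)
  -> target ignites at step 6
Step 7: cell (3,1)='.' (+3 fires, +3 burnt)
Step 8: cell (3,1)='.' (+2 fires, +3 burnt)
Step 9: cell (3,1)='.' (+1 fires, +2 burnt)
Step 10: cell (3,1)='.' (+0 fires, +1 burnt)
  fire out at step 10

6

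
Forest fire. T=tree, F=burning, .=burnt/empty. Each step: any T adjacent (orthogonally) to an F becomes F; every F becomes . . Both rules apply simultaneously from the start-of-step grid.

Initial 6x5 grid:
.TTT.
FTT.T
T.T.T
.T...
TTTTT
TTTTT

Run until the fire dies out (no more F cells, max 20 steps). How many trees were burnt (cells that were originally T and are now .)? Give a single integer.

Answer: 7

Derivation:
Step 1: +2 fires, +1 burnt (F count now 2)
Step 2: +2 fires, +2 burnt (F count now 2)
Step 3: +2 fires, +2 burnt (F count now 2)
Step 4: +1 fires, +2 burnt (F count now 1)
Step 5: +0 fires, +1 burnt (F count now 0)
Fire out after step 5
Initially T: 20, now '.': 17
Total burnt (originally-T cells now '.'): 7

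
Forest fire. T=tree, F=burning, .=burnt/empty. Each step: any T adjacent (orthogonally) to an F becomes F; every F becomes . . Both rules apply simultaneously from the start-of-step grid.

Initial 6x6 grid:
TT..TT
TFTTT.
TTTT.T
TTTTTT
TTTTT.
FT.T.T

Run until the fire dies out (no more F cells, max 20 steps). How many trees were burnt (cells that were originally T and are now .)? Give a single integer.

Answer: 26

Derivation:
Step 1: +6 fires, +2 burnt (F count now 6)
Step 2: +7 fires, +6 burnt (F count now 7)
Step 3: +4 fires, +7 burnt (F count now 4)
Step 4: +3 fires, +4 burnt (F count now 3)
Step 5: +4 fires, +3 burnt (F count now 4)
Step 6: +1 fires, +4 burnt (F count now 1)
Step 7: +1 fires, +1 burnt (F count now 1)
Step 8: +0 fires, +1 burnt (F count now 0)
Fire out after step 8
Initially T: 27, now '.': 35
Total burnt (originally-T cells now '.'): 26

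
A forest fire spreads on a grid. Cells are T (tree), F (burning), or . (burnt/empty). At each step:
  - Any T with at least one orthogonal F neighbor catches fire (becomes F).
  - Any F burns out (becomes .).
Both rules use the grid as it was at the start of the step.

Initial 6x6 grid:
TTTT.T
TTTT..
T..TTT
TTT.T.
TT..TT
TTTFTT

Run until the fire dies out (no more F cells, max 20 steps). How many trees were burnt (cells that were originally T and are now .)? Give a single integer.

Step 1: +2 fires, +1 burnt (F count now 2)
Step 2: +3 fires, +2 burnt (F count now 3)
Step 3: +4 fires, +3 burnt (F count now 4)
Step 4: +3 fires, +4 burnt (F count now 3)
Step 5: +4 fires, +3 burnt (F count now 4)
Step 6: +2 fires, +4 burnt (F count now 2)
Step 7: +3 fires, +2 burnt (F count now 3)
Step 8: +3 fires, +3 burnt (F count now 3)
Step 9: +1 fires, +3 burnt (F count now 1)
Step 10: +0 fires, +1 burnt (F count now 0)
Fire out after step 10
Initially T: 26, now '.': 35
Total burnt (originally-T cells now '.'): 25

Answer: 25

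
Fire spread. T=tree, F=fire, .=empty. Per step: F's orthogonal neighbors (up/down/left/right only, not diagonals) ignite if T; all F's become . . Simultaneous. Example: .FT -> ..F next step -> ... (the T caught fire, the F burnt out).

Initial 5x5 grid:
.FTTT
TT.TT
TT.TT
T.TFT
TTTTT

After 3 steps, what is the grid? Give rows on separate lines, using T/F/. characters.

Step 1: 6 trees catch fire, 2 burn out
  ..FTT
  TF.TT
  TT.FT
  T.F.F
  TTTFT
Step 2: 7 trees catch fire, 6 burn out
  ...FT
  F..FT
  TF..F
  T....
  TTF.F
Step 3: 4 trees catch fire, 7 burn out
  ....F
  ....F
  F....
  T....
  TF...

....F
....F
F....
T....
TF...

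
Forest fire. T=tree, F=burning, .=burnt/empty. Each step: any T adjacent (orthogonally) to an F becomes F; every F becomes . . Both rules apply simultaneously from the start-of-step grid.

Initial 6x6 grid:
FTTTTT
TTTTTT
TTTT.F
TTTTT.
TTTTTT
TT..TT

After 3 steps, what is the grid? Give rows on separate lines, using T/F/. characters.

Step 1: 3 trees catch fire, 2 burn out
  .FTTTT
  FTTTTF
  TTTT..
  TTTTT.
  TTTTTT
  TT..TT
Step 2: 5 trees catch fire, 3 burn out
  ..FTTF
  .FTTF.
  FTTT..
  TTTTT.
  TTTTTT
  TT..TT
Step 3: 6 trees catch fire, 5 burn out
  ...FF.
  ..FF..
  .FTT..
  FTTTT.
  TTTTTT
  TT..TT

...FF.
..FF..
.FTT..
FTTTT.
TTTTTT
TT..TT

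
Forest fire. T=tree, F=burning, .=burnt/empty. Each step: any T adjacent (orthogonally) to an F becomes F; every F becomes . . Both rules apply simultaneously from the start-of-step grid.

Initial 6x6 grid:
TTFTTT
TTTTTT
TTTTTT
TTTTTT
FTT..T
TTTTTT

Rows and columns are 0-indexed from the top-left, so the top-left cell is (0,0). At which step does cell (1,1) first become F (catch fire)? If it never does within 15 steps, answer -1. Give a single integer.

Step 1: cell (1,1)='T' (+6 fires, +2 burnt)
Step 2: cell (1,1)='F' (+9 fires, +6 burnt)
  -> target ignites at step 2
Step 3: cell (1,1)='.' (+7 fires, +9 burnt)
Step 4: cell (1,1)='.' (+4 fires, +7 burnt)
Step 5: cell (1,1)='.' (+3 fires, +4 burnt)
Step 6: cell (1,1)='.' (+2 fires, +3 burnt)
Step 7: cell (1,1)='.' (+1 fires, +2 burnt)
Step 8: cell (1,1)='.' (+0 fires, +1 burnt)
  fire out at step 8

2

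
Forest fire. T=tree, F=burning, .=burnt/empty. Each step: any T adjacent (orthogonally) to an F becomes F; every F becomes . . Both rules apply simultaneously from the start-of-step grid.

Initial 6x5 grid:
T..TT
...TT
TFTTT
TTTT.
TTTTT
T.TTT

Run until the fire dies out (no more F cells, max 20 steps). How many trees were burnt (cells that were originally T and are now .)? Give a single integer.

Step 1: +3 fires, +1 burnt (F count now 3)
Step 2: +4 fires, +3 burnt (F count now 4)
Step 3: +5 fires, +4 burnt (F count now 5)
Step 4: +5 fires, +5 burnt (F count now 5)
Step 5: +3 fires, +5 burnt (F count now 3)
Step 6: +1 fires, +3 burnt (F count now 1)
Step 7: +0 fires, +1 burnt (F count now 0)
Fire out after step 7
Initially T: 22, now '.': 29
Total burnt (originally-T cells now '.'): 21

Answer: 21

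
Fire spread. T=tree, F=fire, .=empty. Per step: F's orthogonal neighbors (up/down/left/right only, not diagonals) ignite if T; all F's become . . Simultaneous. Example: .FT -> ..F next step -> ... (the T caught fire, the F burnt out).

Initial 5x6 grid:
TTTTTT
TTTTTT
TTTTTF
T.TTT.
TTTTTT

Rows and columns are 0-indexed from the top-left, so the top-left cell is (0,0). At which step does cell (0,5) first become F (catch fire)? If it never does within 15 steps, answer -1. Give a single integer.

Step 1: cell (0,5)='T' (+2 fires, +1 burnt)
Step 2: cell (0,5)='F' (+4 fires, +2 burnt)
  -> target ignites at step 2
Step 3: cell (0,5)='.' (+5 fires, +4 burnt)
Step 4: cell (0,5)='.' (+6 fires, +5 burnt)
Step 5: cell (0,5)='.' (+4 fires, +6 burnt)
Step 6: cell (0,5)='.' (+4 fires, +4 burnt)
Step 7: cell (0,5)='.' (+2 fires, +4 burnt)
Step 8: cell (0,5)='.' (+0 fires, +2 burnt)
  fire out at step 8

2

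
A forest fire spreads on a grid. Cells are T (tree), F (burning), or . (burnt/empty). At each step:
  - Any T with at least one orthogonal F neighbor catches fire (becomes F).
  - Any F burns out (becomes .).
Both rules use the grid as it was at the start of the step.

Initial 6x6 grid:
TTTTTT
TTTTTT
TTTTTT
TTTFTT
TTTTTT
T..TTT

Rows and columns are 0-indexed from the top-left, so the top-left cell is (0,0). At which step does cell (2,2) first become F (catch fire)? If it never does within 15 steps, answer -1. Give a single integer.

Step 1: cell (2,2)='T' (+4 fires, +1 burnt)
Step 2: cell (2,2)='F' (+8 fires, +4 burnt)
  -> target ignites at step 2
Step 3: cell (2,2)='.' (+9 fires, +8 burnt)
Step 4: cell (2,2)='.' (+7 fires, +9 burnt)
Step 5: cell (2,2)='.' (+4 fires, +7 burnt)
Step 6: cell (2,2)='.' (+1 fires, +4 burnt)
Step 7: cell (2,2)='.' (+0 fires, +1 burnt)
  fire out at step 7

2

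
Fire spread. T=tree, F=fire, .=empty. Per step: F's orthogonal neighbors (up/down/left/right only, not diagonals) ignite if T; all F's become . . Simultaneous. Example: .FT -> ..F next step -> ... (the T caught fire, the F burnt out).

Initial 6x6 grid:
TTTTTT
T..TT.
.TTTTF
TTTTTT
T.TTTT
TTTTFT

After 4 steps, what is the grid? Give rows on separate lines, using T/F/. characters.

Step 1: 5 trees catch fire, 2 burn out
  TTTTTT
  T..TT.
  .TTTF.
  TTTTTF
  T.TTFT
  TTTF.F
Step 2: 6 trees catch fire, 5 burn out
  TTTTTT
  T..TF.
  .TTF..
  TTTTF.
  T.TF.F
  TTF...
Step 3: 6 trees catch fire, 6 burn out
  TTTTFT
  T..F..
  .TF...
  TTTF..
  T.F...
  TF....
Step 4: 5 trees catch fire, 6 burn out
  TTTF.F
  T.....
  .F....
  TTF...
  T.....
  F.....

TTTF.F
T.....
.F....
TTF...
T.....
F.....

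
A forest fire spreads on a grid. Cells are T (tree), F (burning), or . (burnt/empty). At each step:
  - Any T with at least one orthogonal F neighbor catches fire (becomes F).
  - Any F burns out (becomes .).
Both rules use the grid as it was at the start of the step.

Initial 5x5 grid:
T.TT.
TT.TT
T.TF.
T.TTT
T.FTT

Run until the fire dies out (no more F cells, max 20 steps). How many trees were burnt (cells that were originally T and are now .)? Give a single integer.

Answer: 10

Derivation:
Step 1: +5 fires, +2 burnt (F count now 5)
Step 2: +4 fires, +5 burnt (F count now 4)
Step 3: +1 fires, +4 burnt (F count now 1)
Step 4: +0 fires, +1 burnt (F count now 0)
Fire out after step 4
Initially T: 16, now '.': 19
Total burnt (originally-T cells now '.'): 10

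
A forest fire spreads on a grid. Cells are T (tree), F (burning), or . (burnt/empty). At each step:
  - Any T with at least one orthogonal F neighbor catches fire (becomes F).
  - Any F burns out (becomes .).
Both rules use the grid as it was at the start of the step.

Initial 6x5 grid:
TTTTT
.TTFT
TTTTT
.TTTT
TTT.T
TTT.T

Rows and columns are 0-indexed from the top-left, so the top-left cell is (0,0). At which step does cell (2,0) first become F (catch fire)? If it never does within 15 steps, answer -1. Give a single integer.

Step 1: cell (2,0)='T' (+4 fires, +1 burnt)
Step 2: cell (2,0)='T' (+6 fires, +4 burnt)
Step 3: cell (2,0)='T' (+4 fires, +6 burnt)
Step 4: cell (2,0)='F' (+5 fires, +4 burnt)
  -> target ignites at step 4
Step 5: cell (2,0)='.' (+3 fires, +5 burnt)
Step 6: cell (2,0)='.' (+2 fires, +3 burnt)
Step 7: cell (2,0)='.' (+1 fires, +2 burnt)
Step 8: cell (2,0)='.' (+0 fires, +1 burnt)
  fire out at step 8

4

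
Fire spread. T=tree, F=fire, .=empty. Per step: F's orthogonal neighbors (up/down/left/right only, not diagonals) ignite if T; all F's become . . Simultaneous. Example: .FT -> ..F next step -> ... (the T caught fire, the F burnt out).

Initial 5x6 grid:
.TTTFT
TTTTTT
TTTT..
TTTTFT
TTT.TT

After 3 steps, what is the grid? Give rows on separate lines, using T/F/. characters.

Step 1: 6 trees catch fire, 2 burn out
  .TTF.F
  TTTTFT
  TTTT..
  TTTF.F
  TTT.FT
Step 2: 6 trees catch fire, 6 burn out
  .TF...
  TTTF.F
  TTTF..
  TTF...
  TTT..F
Step 3: 5 trees catch fire, 6 burn out
  .F....
  TTF...
  TTF...
  TF....
  TTF...

.F....
TTF...
TTF...
TF....
TTF...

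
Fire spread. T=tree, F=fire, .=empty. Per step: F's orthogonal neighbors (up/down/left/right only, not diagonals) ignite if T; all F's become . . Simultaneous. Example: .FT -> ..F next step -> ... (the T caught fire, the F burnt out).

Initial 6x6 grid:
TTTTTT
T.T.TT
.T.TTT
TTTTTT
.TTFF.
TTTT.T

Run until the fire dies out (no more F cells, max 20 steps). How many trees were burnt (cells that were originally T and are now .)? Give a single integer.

Answer: 26

Derivation:
Step 1: +4 fires, +2 burnt (F count now 4)
Step 2: +6 fires, +4 burnt (F count now 6)
Step 3: +4 fires, +6 burnt (F count now 4)
Step 4: +5 fires, +4 burnt (F count now 5)
Step 5: +2 fires, +5 burnt (F count now 2)
Step 6: +1 fires, +2 burnt (F count now 1)
Step 7: +2 fires, +1 burnt (F count now 2)
Step 8: +1 fires, +2 burnt (F count now 1)
Step 9: +1 fires, +1 burnt (F count now 1)
Step 10: +0 fires, +1 burnt (F count now 0)
Fire out after step 10
Initially T: 27, now '.': 35
Total burnt (originally-T cells now '.'): 26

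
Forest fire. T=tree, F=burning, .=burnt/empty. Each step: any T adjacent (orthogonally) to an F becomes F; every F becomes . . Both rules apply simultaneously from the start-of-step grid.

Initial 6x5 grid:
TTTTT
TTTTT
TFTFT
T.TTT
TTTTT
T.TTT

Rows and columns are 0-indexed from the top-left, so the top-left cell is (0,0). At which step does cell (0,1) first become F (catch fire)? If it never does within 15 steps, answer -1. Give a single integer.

Step 1: cell (0,1)='T' (+6 fires, +2 burnt)
Step 2: cell (0,1)='F' (+9 fires, +6 burnt)
  -> target ignites at step 2
Step 3: cell (0,1)='.' (+7 fires, +9 burnt)
Step 4: cell (0,1)='.' (+4 fires, +7 burnt)
Step 5: cell (0,1)='.' (+0 fires, +4 burnt)
  fire out at step 5

2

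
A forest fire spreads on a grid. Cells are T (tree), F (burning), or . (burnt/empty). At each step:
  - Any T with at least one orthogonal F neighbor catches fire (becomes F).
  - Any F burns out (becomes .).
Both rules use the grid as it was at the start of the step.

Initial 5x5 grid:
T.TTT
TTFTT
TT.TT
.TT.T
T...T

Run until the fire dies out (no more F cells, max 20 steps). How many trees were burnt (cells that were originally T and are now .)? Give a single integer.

Answer: 16

Derivation:
Step 1: +3 fires, +1 burnt (F count now 3)
Step 2: +5 fires, +3 burnt (F count now 5)
Step 3: +5 fires, +5 burnt (F count now 5)
Step 4: +2 fires, +5 burnt (F count now 2)
Step 5: +1 fires, +2 burnt (F count now 1)
Step 6: +0 fires, +1 burnt (F count now 0)
Fire out after step 6
Initially T: 17, now '.': 24
Total burnt (originally-T cells now '.'): 16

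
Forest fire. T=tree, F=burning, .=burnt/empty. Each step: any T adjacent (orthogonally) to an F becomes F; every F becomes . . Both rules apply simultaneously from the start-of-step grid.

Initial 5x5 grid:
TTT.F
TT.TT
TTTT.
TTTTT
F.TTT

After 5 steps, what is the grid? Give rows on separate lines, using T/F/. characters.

Step 1: 2 trees catch fire, 2 burn out
  TTT..
  TT.TF
  TTTT.
  FTTTT
  ..TTT
Step 2: 3 trees catch fire, 2 burn out
  TTT..
  TT.F.
  FTTT.
  .FTTT
  ..TTT
Step 3: 4 trees catch fire, 3 burn out
  TTT..
  FT...
  .FTF.
  ..FTT
  ..TTT
Step 4: 5 trees catch fire, 4 burn out
  FTT..
  .F...
  ..F..
  ...FT
  ..FTT
Step 5: 3 trees catch fire, 5 burn out
  .FT..
  .....
  .....
  ....F
  ...FT

.FT..
.....
.....
....F
...FT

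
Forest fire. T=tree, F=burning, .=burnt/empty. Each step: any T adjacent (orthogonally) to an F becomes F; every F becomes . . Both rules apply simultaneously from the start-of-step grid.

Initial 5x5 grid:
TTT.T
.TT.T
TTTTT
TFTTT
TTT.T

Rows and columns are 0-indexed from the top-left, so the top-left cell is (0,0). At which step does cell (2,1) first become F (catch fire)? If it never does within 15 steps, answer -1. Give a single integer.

Step 1: cell (2,1)='F' (+4 fires, +1 burnt)
  -> target ignites at step 1
Step 2: cell (2,1)='.' (+6 fires, +4 burnt)
Step 3: cell (2,1)='.' (+4 fires, +6 burnt)
Step 4: cell (2,1)='.' (+4 fires, +4 burnt)
Step 5: cell (2,1)='.' (+1 fires, +4 burnt)
Step 6: cell (2,1)='.' (+1 fires, +1 burnt)
Step 7: cell (2,1)='.' (+0 fires, +1 burnt)
  fire out at step 7

1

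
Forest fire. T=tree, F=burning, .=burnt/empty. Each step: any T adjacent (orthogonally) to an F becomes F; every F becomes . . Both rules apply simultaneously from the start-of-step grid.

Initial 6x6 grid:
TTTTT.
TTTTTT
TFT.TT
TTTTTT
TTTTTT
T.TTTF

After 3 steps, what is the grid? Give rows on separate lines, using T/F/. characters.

Step 1: 6 trees catch fire, 2 burn out
  TTTTT.
  TFTTTT
  F.F.TT
  TFTTTT
  TTTTTF
  T.TTF.
Step 2: 9 trees catch fire, 6 burn out
  TFTTT.
  F.FTTT
  ....TT
  F.FTTF
  TFTTF.
  T.TF..
Step 3: 10 trees catch fire, 9 burn out
  F.FTT.
  ...FTT
  ....TF
  ...FF.
  F.FF..
  T.F...

F.FTT.
...FTT
....TF
...FF.
F.FF..
T.F...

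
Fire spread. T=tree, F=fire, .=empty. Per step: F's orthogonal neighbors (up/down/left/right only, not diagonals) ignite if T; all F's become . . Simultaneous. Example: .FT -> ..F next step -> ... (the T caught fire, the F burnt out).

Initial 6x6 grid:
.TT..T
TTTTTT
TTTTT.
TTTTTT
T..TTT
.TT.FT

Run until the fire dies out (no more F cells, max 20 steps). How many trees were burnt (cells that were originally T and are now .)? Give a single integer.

Step 1: +2 fires, +1 burnt (F count now 2)
Step 2: +3 fires, +2 burnt (F count now 3)
Step 3: +3 fires, +3 burnt (F count now 3)
Step 4: +3 fires, +3 burnt (F count now 3)
Step 5: +4 fires, +3 burnt (F count now 4)
Step 6: +4 fires, +4 burnt (F count now 4)
Step 7: +4 fires, +4 burnt (F count now 4)
Step 8: +2 fires, +4 burnt (F count now 2)
Step 9: +0 fires, +2 burnt (F count now 0)
Fire out after step 9
Initially T: 27, now '.': 34
Total burnt (originally-T cells now '.'): 25

Answer: 25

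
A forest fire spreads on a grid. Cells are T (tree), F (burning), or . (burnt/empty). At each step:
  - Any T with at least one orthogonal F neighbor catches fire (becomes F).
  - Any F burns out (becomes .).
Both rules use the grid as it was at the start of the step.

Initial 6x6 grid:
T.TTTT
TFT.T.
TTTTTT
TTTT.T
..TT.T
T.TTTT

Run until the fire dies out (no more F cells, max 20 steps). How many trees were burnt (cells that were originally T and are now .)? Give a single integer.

Answer: 26

Derivation:
Step 1: +3 fires, +1 burnt (F count now 3)
Step 2: +5 fires, +3 burnt (F count now 5)
Step 3: +4 fires, +5 burnt (F count now 4)
Step 4: +4 fires, +4 burnt (F count now 4)
Step 5: +5 fires, +4 burnt (F count now 5)
Step 6: +2 fires, +5 burnt (F count now 2)
Step 7: +2 fires, +2 burnt (F count now 2)
Step 8: +1 fires, +2 burnt (F count now 1)
Step 9: +0 fires, +1 burnt (F count now 0)
Fire out after step 9
Initially T: 27, now '.': 35
Total burnt (originally-T cells now '.'): 26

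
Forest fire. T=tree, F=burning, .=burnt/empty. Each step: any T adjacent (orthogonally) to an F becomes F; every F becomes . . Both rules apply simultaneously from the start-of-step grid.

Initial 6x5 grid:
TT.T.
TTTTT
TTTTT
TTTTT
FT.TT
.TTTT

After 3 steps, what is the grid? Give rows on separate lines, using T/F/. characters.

Step 1: 2 trees catch fire, 1 burn out
  TT.T.
  TTTTT
  TTTTT
  FTTTT
  .F.TT
  .TTTT
Step 2: 3 trees catch fire, 2 burn out
  TT.T.
  TTTTT
  FTTTT
  .FTTT
  ...TT
  .FTTT
Step 3: 4 trees catch fire, 3 burn out
  TT.T.
  FTTTT
  .FTTT
  ..FTT
  ...TT
  ..FTT

TT.T.
FTTTT
.FTTT
..FTT
...TT
..FTT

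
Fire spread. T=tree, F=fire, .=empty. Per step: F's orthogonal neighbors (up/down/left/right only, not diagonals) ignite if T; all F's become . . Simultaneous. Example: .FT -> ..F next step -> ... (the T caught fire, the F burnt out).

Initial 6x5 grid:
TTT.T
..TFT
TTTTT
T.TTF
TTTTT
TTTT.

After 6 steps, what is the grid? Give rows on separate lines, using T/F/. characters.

Step 1: 6 trees catch fire, 2 burn out
  TTT.T
  ..F.F
  TTTFF
  T.TF.
  TTTTF
  TTTT.
Step 2: 5 trees catch fire, 6 burn out
  TTF.F
  .....
  TTF..
  T.F..
  TTTF.
  TTTT.
Step 3: 4 trees catch fire, 5 burn out
  TF...
  .....
  TF...
  T....
  TTF..
  TTTF.
Step 4: 4 trees catch fire, 4 burn out
  F....
  .....
  F....
  T....
  TF...
  TTF..
Step 5: 3 trees catch fire, 4 burn out
  .....
  .....
  .....
  F....
  F....
  TF...
Step 6: 1 trees catch fire, 3 burn out
  .....
  .....
  .....
  .....
  .....
  F....

.....
.....
.....
.....
.....
F....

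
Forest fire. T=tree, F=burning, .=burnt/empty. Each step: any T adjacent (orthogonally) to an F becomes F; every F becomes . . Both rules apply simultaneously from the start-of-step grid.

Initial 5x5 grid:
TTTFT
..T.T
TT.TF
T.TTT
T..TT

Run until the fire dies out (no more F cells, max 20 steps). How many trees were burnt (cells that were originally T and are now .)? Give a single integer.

Answer: 12

Derivation:
Step 1: +5 fires, +2 burnt (F count now 5)
Step 2: +4 fires, +5 burnt (F count now 4)
Step 3: +3 fires, +4 burnt (F count now 3)
Step 4: +0 fires, +3 burnt (F count now 0)
Fire out after step 4
Initially T: 16, now '.': 21
Total burnt (originally-T cells now '.'): 12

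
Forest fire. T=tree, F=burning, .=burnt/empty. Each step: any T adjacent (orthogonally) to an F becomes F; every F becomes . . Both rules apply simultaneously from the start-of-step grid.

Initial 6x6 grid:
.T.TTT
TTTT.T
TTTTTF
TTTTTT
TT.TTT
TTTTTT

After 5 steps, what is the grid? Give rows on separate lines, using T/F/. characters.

Step 1: 3 trees catch fire, 1 burn out
  .T.TTT
  TTTT.F
  TTTTF.
  TTTTTF
  TT.TTT
  TTTTTT
Step 2: 4 trees catch fire, 3 burn out
  .T.TTF
  TTTT..
  TTTF..
  TTTTF.
  TT.TTF
  TTTTTT
Step 3: 6 trees catch fire, 4 burn out
  .T.TF.
  TTTF..
  TTF...
  TTTF..
  TT.TF.
  TTTTTF
Step 4: 6 trees catch fire, 6 burn out
  .T.F..
  TTF...
  TF....
  TTF...
  TT.F..
  TTTTF.
Step 5: 4 trees catch fire, 6 burn out
  .T....
  TF....
  F.....
  TF....
  TT....
  TTTF..

.T....
TF....
F.....
TF....
TT....
TTTF..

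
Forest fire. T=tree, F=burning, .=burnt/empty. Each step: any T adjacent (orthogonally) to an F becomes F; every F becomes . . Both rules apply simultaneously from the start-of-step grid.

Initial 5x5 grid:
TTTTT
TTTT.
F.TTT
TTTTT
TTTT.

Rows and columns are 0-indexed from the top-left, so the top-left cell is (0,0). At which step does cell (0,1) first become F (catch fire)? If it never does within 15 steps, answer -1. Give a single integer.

Step 1: cell (0,1)='T' (+2 fires, +1 burnt)
Step 2: cell (0,1)='T' (+4 fires, +2 burnt)
Step 3: cell (0,1)='F' (+4 fires, +4 burnt)
  -> target ignites at step 3
Step 4: cell (0,1)='.' (+5 fires, +4 burnt)
Step 5: cell (0,1)='.' (+4 fires, +5 burnt)
Step 6: cell (0,1)='.' (+2 fires, +4 burnt)
Step 7: cell (0,1)='.' (+0 fires, +2 burnt)
  fire out at step 7

3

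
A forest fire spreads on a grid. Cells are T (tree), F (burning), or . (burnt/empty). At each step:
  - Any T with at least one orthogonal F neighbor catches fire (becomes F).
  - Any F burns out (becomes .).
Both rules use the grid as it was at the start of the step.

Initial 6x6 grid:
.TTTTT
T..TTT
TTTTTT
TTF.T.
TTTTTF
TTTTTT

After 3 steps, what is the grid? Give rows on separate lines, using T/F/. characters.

Step 1: 5 trees catch fire, 2 burn out
  .TTTTT
  T..TTT
  TTFTTT
  TF..T.
  TTFTF.
  TTTTTF
Step 2: 8 trees catch fire, 5 burn out
  .TTTTT
  T..TTT
  TF.FTT
  F...F.
  TF.F..
  TTFTF.
Step 3: 6 trees catch fire, 8 burn out
  .TTTTT
  T..FTT
  F...FT
  ......
  F.....
  TF.F..

.TTTTT
T..FTT
F...FT
......
F.....
TF.F..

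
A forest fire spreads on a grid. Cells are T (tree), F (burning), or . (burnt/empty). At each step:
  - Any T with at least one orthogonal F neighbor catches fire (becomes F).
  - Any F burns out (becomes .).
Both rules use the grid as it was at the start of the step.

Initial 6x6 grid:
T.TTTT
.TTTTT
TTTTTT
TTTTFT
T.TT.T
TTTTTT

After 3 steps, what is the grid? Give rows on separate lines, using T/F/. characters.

Step 1: 3 trees catch fire, 1 burn out
  T.TTTT
  .TTTTT
  TTTTFT
  TTTF.F
  T.TT.T
  TTTTTT
Step 2: 6 trees catch fire, 3 burn out
  T.TTTT
  .TTTFT
  TTTF.F
  TTF...
  T.TF.F
  TTTTTT
Step 3: 8 trees catch fire, 6 burn out
  T.TTFT
  .TTF.F
  TTF...
  TF....
  T.F...
  TTTFTF

T.TTFT
.TTF.F
TTF...
TF....
T.F...
TTTFTF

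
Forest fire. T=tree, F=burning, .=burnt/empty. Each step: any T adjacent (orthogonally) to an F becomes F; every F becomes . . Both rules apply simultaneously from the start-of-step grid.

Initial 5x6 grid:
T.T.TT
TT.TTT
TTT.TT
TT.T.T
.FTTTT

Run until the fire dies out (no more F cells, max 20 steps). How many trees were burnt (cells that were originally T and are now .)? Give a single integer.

Answer: 21

Derivation:
Step 1: +2 fires, +1 burnt (F count now 2)
Step 2: +3 fires, +2 burnt (F count now 3)
Step 3: +5 fires, +3 burnt (F count now 5)
Step 4: +2 fires, +5 burnt (F count now 2)
Step 5: +2 fires, +2 burnt (F count now 2)
Step 6: +1 fires, +2 burnt (F count now 1)
Step 7: +2 fires, +1 burnt (F count now 2)
Step 8: +2 fires, +2 burnt (F count now 2)
Step 9: +2 fires, +2 burnt (F count now 2)
Step 10: +0 fires, +2 burnt (F count now 0)
Fire out after step 10
Initially T: 22, now '.': 29
Total burnt (originally-T cells now '.'): 21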